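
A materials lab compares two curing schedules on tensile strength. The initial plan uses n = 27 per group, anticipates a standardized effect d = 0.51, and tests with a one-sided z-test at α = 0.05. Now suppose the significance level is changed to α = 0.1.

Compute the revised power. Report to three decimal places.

δ = d·√(n/2) = 0.51 × √(27/2) = 1.8739 (unchanged). New critical value: z_{0.1} = 1.282.
Revised power = Φ(δ − 1.282) = Φ(0.592) = 0.7232.

Power ≈ 0.723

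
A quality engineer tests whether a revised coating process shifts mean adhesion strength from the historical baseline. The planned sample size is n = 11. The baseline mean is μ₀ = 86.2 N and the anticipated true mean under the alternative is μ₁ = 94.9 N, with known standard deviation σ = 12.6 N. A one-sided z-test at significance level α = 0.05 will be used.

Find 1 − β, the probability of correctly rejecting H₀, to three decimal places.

Standardized effect: d = |μ₁ − μ₀| / σ = |94.9 − 86.2| / 12.6 = 0.6905
Noncentrality parameter: δ = d·√n = 0.6905 × √11 = 2.2901
Critical value for a one-sided test at α = 0.05: z_α = 1.645.
Power = P(Z > 1.645 − δ) = Φ(0.645) = 0.7406.

Power ≈ 0.741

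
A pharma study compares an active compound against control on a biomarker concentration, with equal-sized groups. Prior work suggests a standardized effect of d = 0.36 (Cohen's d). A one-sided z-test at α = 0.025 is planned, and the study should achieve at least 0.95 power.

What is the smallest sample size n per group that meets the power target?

Set Φ(δ − 1.960) = 0.95; then δ − 1.960 = Φ⁻¹(0.95) = 1.645, giving δ = 3.605.
δ = d·√(n/2) ⇒ n = 2(δ/d)² = 2 × (3.605 / 0.36)² = 200.54.
Round up to the next whole unit.

n = 201 per group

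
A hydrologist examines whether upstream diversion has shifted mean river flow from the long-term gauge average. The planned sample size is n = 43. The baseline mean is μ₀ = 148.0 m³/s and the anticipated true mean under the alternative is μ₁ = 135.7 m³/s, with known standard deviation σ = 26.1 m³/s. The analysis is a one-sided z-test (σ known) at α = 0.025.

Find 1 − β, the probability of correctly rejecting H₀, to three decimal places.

Power ≈ 0.871

Standardized effect: d = |μ₁ − μ₀| / σ = |135.7 − 148.0| / 26.1 = 0.4713
Noncentrality parameter: δ = d·√n = 0.4713 × √43 = 3.0903
One-sided α = 0.025 → critical value z_{0.025} = 1.960.
Power = Φ(δ − 1.960) = Φ(1.130) = 0.8708.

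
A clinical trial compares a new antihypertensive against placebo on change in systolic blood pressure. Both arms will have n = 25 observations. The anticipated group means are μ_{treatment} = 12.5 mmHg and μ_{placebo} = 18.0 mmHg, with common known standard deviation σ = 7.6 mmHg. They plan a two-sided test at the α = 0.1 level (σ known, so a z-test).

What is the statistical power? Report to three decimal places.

Power ≈ 0.820

Standardized effect: d = |μ_{treatment} − μ_{placebo}| / σ = |12.5 − 18.0| / 7.6 = 0.7237
Noncentrality parameter: δ = d·√(n/2) = 0.7237 × √(25/2) = 2.5586
Two-sided α = 0.1 → critical value z_{0.05} = 1.645.
Power = Φ(δ − 1.645) + Φ(−δ − 1.645) = Φ(0.914) + Φ(-4.203) = 0.8196 + 0.0000 = 0.8196.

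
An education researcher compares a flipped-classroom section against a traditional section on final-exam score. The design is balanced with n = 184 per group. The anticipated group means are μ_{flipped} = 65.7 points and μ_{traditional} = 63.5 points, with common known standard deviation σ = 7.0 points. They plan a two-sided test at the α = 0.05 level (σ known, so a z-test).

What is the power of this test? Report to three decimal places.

Standardized effect: d = |μ_{flipped} − μ_{traditional}| / σ = |65.7 − 63.5| / 7.0 = 0.3143
Noncentrality parameter: δ = d·√(n/2) = 0.3143 × √(184/2) = 3.0145
Critical value for a two-sided test at α = 0.05: z_{α/2} = 1.960.
Power = Φ(δ − 1.960) + Φ(−δ − 1.960) = Φ(1.055) + Φ(-4.974) = 0.8542 + 0.0000 = 0.8542.

Power ≈ 0.854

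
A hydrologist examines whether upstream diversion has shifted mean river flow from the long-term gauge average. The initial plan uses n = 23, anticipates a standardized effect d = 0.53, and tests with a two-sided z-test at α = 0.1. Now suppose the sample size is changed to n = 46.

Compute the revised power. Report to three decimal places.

With n = 46: δ = d·√n = 0.53 × √46 = 3.5946. Critical value z_{0.05} = 1.645.
Revised power = Φ(δ − 1.645) + Φ(−δ − 1.645) = Φ(1.950) + Φ(-5.239) = 0.9744 + 0.0000 = 0.9744.

Power ≈ 0.974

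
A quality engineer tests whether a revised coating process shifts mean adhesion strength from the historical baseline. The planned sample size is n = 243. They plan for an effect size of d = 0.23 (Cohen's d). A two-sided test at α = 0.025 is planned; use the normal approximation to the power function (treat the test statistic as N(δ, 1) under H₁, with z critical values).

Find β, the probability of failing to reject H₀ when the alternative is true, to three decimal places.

Noncentrality parameter: λ = d·√n = 0.23 × √243 = 3.5853
Two-sided α = 0.025 → critical value z_{0.0125} = 2.241.
Power = Φ(λ − 2.241) + Φ(−λ − 2.241) = Φ(1.344) + Φ(-5.827) = 0.9105 + 0.0000 = 0.9105.
Type II error: β = 1 − power = 1 − 0.9105 = 0.0895.

β ≈ 0.089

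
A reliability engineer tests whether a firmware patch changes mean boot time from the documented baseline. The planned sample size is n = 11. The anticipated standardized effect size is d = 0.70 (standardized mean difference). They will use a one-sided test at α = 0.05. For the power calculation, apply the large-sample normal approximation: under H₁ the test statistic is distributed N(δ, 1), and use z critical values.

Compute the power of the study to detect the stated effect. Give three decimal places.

Noncentrality parameter: δ = d·√n = 0.70 × √11 = 2.3216
Critical value for a one-sided test at α = 0.05: z_α = 1.645.
Power = P(Z > 1.645 − δ) = Φ(0.677) = 0.7507.

Power ≈ 0.751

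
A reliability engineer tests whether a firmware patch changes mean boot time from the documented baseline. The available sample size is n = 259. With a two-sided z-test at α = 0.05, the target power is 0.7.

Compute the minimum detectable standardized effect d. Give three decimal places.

d ≈ 0.154

Need Φ(δ − 1.960) = 0.7, so δ = 1.960 + 0.524 = 2.484.
(The second rejection-region term Φ(−δ − z_{α/2}) is negligible and dropped.)
δ = d·√n ⇒ d = δ/√n = 2.484/√259 = 0.1544.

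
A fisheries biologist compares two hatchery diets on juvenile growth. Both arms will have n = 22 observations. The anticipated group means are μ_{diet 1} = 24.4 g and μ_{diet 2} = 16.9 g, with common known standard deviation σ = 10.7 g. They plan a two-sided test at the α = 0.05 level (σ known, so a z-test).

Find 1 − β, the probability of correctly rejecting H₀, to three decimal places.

Power ≈ 0.642

Standardized effect: d = |μ_{diet 1} − μ_{diet 2}| / σ = |24.4 − 16.9| / 10.7 = 0.7009
Noncentrality parameter: δ = d·√(n/2) = 0.7009 × √(22/2) = 2.3247
Two-sided α = 0.05 → critical value z_{0.025} = 1.960.
Power = Φ(δ − 1.960) + Φ(−δ − 1.960) = Φ(0.365) + Φ(-4.285) = 0.6424 + 0.0000 = 0.6424.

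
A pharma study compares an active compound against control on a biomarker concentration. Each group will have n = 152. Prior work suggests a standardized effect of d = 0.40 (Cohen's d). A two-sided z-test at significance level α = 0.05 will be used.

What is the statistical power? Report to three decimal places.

Noncentrality parameter: δ = d·√(n/2) = 0.40 × √(152/2) = 3.4871
Two-sided α = 0.05 → critical value z_{0.025} = 1.960.
Power = Φ(δ − 1.960) + Φ(−δ − 1.960) = Φ(1.527) + Φ(-5.447) = 0.9366 + 0.0000 = 0.9366.

Power ≈ 0.937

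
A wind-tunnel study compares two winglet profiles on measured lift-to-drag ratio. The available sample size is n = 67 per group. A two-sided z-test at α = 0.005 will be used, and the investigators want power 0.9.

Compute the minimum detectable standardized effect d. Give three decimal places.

d ≈ 0.706

Required noncentrality: δ = z_{0.0025} + z_{0.10} = 2.807 + 1.282 = 4.089.
(Lower-tail contribution to power is negligible for δ > 0.)
δ = d·√(n/2) ⇒ d = δ/√(n/2) = 4.089/√(67/2) = 0.7064.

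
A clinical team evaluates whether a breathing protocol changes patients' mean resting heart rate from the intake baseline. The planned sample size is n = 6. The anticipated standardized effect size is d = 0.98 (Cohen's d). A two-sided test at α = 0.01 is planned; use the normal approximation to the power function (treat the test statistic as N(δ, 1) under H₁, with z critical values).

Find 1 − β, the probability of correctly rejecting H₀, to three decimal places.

Noncentrality parameter: λ = d·√n = 0.98 × √6 = 2.4005
Two-sided α = 0.01 → critical value z_{0.005} = 2.576.
Power = Φ(λ − 2.576) + Φ(−λ − 2.576) = Φ(-0.175) + Φ(-4.976) = 0.4304 + 0.0000 = 0.4304.

Power ≈ 0.430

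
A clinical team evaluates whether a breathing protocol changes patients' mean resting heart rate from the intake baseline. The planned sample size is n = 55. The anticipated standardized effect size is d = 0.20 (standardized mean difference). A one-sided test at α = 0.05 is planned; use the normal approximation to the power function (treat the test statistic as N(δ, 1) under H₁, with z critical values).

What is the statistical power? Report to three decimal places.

Power ≈ 0.436

Noncentrality parameter: δ = d·√n = 0.20 × √55 = 1.4832
Critical value for a one-sided test at α = 0.05: z_α = 1.645.
Power = Φ(δ − 1.645) = Φ(-0.162) = 0.4358.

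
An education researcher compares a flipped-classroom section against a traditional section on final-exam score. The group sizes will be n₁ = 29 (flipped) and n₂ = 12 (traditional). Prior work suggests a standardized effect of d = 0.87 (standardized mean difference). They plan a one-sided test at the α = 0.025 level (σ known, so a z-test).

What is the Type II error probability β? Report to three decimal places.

β ≈ 0.283

Noncentrality parameter: δ = d / √(1/n₁ + 1/n₂) = 0.87 / √(1/29 + 1/12) = 2.5346
Critical value for a one-sided test at α = 0.025: z_α = 1.960.
Power = Φ(δ − 1.960) = Φ(0.575) = 0.7172.
Type II error: β = 1 − power = 1 − 0.7172 = 0.2828.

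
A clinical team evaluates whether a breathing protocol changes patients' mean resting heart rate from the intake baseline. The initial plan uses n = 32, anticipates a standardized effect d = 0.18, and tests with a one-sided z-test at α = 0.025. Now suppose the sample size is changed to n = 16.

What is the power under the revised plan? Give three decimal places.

Power ≈ 0.107

With n = 16: δ = d·√n = 0.18 × √16 = 0.7200. Critical value z_{0.025} = 1.960.
Revised power = Φ(δ − 1.960) = Φ(-1.240) = 0.1075.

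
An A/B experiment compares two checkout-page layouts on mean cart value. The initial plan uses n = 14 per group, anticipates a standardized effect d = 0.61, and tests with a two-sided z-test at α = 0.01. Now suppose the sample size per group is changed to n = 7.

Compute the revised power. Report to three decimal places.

Power ≈ 0.076

With n = 7 per group: δ = d·√(n/2) = 0.61 × √(7/2) = 1.1412. Critical value z_{0.005} = 2.576.
Revised power = Φ(δ − 2.576) + Φ(−δ − 2.576) = Φ(-1.435) + Φ(-3.717) = 0.0757 + 0.0001 = 0.0758.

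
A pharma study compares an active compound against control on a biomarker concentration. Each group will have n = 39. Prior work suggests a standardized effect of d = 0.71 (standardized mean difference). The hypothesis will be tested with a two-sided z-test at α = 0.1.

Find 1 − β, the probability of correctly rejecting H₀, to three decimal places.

Power ≈ 0.932

Noncentrality parameter: δ = d·√(n/2) = 0.71 × √(39/2) = 3.1353
Two-sided α = 0.1 → critical value z_{0.05} = 1.645.
Power = Φ(δ − 1.645) + Φ(−δ − 1.645) = Φ(1.490) + Φ(-4.780) = 0.9319 + 0.0000 = 0.9319.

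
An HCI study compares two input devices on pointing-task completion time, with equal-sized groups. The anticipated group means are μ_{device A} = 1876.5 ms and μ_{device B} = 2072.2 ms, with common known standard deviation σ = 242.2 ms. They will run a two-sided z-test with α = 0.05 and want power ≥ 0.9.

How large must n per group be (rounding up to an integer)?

n = 33 per group

Standardized effect: d = |μ_{device A} − μ_{device B}| / σ = |1876.5 − 2072.2| / 242.2 = 0.8080
Set Φ(δ − 1.960) = 0.9; then δ − 1.960 = Φ⁻¹(0.9) = 1.282, giving δ = 3.242.
(The Φ(−δ − z_{α/2}) term is vanishingly small for δ > 0 and is dropped in the standard sample-size formula.)
δ = d·√(n/2) ⇒ n = 2(δ/d)² = 2 × (3.242 / 0.8080)² = 32.19.
Round up to the next whole unit.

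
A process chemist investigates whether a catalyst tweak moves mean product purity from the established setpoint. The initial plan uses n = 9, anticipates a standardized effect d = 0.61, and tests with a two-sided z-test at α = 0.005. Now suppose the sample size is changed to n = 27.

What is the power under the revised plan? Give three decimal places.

With n = 27: δ = d·√n = 0.61 × √27 = 3.1697. Critical value z_{0.0025} = 2.807.
Revised power = Φ(δ − 2.807) + Φ(−δ − 2.807) = Φ(0.363) + Φ(-5.977) = 0.6416 + 0.0000 = 0.6416.

Power ≈ 0.642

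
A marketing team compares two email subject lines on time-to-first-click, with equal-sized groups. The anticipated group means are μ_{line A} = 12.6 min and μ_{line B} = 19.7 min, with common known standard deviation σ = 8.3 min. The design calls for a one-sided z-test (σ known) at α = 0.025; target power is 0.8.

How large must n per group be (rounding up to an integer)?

n = 22 per group

Standardized effect: d = |μ_{line A} − μ_{line B}| / σ = |12.6 − 19.7| / 8.3 = 0.8554
For power 0.8 need Φ(δ − z_{0.025}) = 0.8, so δ = z_{0.025} + z_{0.20} = 1.960 + 0.842 = 2.802.
δ = d·√(n/2) ⇒ n = 2(δ/d)² = 2 × (2.802 / 0.8554)² = 21.45.
Round up to the next whole unit.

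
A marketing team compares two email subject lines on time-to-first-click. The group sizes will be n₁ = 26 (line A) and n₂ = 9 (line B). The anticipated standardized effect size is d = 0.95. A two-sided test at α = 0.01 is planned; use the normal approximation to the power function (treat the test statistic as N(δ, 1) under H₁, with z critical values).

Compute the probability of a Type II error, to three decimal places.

β ≈ 0.548

Noncentrality parameter: δ = d / √(1/n₁ + 1/n₂) = 0.95 / √(1/26 + 1/9) = 2.4564
Critical value for a two-sided test at α = 0.01: z_{α/2} = 2.576.
Power = Φ(δ − 2.576) + Φ(−δ − 2.576) = Φ(-0.119) + Φ(-5.032) = 0.4525 + 0.0000 = 0.4525.
Type II error: β = 1 − power = 1 − 0.4525 = 0.5475.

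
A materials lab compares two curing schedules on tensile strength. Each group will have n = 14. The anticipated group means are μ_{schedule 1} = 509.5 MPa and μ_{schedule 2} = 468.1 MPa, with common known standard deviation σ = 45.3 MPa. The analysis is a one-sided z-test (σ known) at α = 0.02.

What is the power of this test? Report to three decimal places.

Standardized effect: d = |μ_{schedule 1} − μ_{schedule 2}| / σ = |509.5 − 468.1| / 45.3 = 0.9139
Noncentrality parameter: δ = d·√(n/2) = 0.9139 × √(14/2) = 2.4180
One-sided α = 0.02 → critical value z_{0.02} = 2.054.
Power = P(Z > 2.054 − δ) = Φ(0.364) = 0.6422.

Power ≈ 0.642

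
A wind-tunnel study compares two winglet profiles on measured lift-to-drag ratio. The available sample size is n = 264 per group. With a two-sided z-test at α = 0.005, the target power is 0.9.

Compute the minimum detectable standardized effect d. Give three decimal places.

d ≈ 0.356

Required noncentrality: δ = z_{0.0025} + z_{0.10} = 2.807 + 1.282 = 4.089.
(Lower-tail contribution to power is negligible for δ > 0.)
δ = d·√(n/2) ⇒ d = δ/√(n/2) = 4.089/√(264/2) = 0.3559.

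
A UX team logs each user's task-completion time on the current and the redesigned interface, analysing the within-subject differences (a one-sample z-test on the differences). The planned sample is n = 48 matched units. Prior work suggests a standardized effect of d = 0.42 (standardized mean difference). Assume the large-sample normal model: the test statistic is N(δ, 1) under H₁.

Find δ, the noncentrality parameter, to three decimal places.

The noncentrality parameter scales effect size by the design's sample-size factor: δ = d·√n = 0.42 × √48 = 2.9098

δ ≈ 2.910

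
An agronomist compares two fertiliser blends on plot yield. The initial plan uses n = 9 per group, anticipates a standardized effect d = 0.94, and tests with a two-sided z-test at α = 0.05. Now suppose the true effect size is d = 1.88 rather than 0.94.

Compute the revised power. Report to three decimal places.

With d = 1.88: δ = d·√(n/2) = 1.88 × √(9/2) = 3.9881. Critical value z_{0.025} = 1.960.
Revised power = Φ(δ − 1.960) + Φ(−δ − 1.960) = Φ(2.028) + Φ(-5.948) = 0.9787 + 0.0000 = 0.9787.

Power ≈ 0.979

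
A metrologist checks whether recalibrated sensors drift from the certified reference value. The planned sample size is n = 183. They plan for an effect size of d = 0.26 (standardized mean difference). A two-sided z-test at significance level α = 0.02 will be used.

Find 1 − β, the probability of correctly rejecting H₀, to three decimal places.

Power ≈ 0.883

Noncentrality parameter: δ = d·√n = 0.26 × √183 = 3.5172
Two-sided α = 0.02 → critical value z_{0.01} = 2.326.
Power = Φ(δ − 2.326) + Φ(−δ − 2.326) = Φ(1.191) + Φ(-5.844) = 0.8831 + 0.0000 = 0.8831.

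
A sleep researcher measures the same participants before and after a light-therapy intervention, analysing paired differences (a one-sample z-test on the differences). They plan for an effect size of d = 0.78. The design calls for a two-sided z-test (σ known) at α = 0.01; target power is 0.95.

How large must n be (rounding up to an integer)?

Set Φ(δ − 2.576) = 0.95; then δ − 2.576 = Φ⁻¹(0.95) = 1.645, giving δ = 4.221.
(For δ > 0 the lower-tail rejection region contributes negligibly to power, so the one-term inversion is standard.)
δ = d·√n ⇒ n = (δ/d)² = (4.221 / 0.78)² = 29.28.
Rounding up, n = 30.

n = 30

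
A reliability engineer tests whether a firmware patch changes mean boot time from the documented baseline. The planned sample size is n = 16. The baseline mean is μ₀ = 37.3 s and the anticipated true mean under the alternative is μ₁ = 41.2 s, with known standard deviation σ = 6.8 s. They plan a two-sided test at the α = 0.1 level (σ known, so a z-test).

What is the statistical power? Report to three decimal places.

Standardized effect: d = |μ₁ − μ₀| / σ = |41.2 − 37.3| / 6.8 = 0.5735
Noncentrality parameter: δ = d·√n = 0.5735 × √16 = 2.2941
Critical value for a two-sided test at α = 0.1: z_{α/2} = 1.645.
Power = Φ(δ − 1.645) + Φ(−δ − 1.645) = Φ(0.649) + Φ(-3.939) = 0.7419 + 0.0000 = 0.7420.

Power ≈ 0.742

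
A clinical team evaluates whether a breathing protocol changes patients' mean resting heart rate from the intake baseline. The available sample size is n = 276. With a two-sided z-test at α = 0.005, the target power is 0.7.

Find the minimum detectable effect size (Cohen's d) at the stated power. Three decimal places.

d ≈ 0.201

Need Φ(δ − 2.807) = 0.7, so δ = 2.807 + 0.524 = 3.331.
(The second rejection-region term Φ(−δ − z_{α/2}) is negligible and dropped.)
δ = d·√n ⇒ d = δ/√n = 3.331/√276 = 0.2005.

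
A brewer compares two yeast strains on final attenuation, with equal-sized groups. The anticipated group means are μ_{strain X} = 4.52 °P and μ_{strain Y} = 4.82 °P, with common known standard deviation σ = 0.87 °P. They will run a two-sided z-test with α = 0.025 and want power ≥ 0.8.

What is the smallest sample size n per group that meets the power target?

Standardized effect: d = |μ_{strain X} − μ_{strain Y}| / σ = |4.52 − 4.82| / 0.87 = 0.3448
Set Φ(δ − 2.241) = 0.8; then δ − 2.241 = Φ⁻¹(0.8) = 0.842, giving δ = 3.083.
(For δ > 0 the lower-tail rejection region contributes negligibly to power, so the one-term inversion is standard.)
δ = d·√(n/2) ⇒ n = 2(δ/d)² = 2 × (3.083 / 0.3448)² = 159.87.
Round up to the next whole unit.

n = 160 per group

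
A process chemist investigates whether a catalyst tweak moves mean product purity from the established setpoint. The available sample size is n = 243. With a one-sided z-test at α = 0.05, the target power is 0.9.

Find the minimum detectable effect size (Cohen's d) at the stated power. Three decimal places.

d ≈ 0.188

Need Φ(δ − 1.645) = 0.9, so δ = 1.645 + 1.282 = 2.926.
δ = d·√n ⇒ d = δ/√n = 2.926/√243 = 0.1877.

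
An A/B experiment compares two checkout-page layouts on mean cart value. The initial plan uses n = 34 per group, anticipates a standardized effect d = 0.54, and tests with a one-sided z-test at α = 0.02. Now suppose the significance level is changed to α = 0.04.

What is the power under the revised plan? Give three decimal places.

Power ≈ 0.683

δ = d·√(n/2) = 0.54 × √(34/2) = 2.2265 (unchanged). New critical value: z_{0.04} = 1.751.
Revised power = P(Z > 1.751 − δ) = Φ(0.476) = 0.6829.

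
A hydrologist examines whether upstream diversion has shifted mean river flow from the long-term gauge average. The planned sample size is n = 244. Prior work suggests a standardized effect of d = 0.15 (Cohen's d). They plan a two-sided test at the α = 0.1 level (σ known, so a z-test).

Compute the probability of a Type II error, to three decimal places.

β ≈ 0.242

Noncentrality parameter: δ = d·√n = 0.15 × √244 = 2.3431
Two-sided α = 0.1 → critical value z_{0.05} = 1.645.
Power = Φ(δ − 1.645) + Φ(−δ − 1.645) = Φ(0.698) + Φ(-3.988) = 0.7575 + 0.0000 = 0.7575.
Type II error: β = 1 − power = 1 − 0.7575 = 0.2425.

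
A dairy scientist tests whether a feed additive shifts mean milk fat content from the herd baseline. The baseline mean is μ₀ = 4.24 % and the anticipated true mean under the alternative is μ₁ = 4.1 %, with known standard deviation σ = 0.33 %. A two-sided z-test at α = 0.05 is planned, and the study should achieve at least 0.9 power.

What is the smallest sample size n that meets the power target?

Standardized effect: d = |μ₁ − μ₀| / σ = |4.1 − 4.24| / 0.33 = 0.4242
For power 0.9 need Φ(δ − z_{0.025}) = 0.9, so δ = z_{0.025} + z_{0.10} = 1.960 + 1.282 = 3.242.
(For δ > 0 the lower-tail rejection region contributes negligibly to power, so the one-term inversion is standard.)
δ = d·√n ⇒ n = (δ/d)² = (3.242 / 0.4242)² = 58.38.
Round up to the next whole unit.

n = 59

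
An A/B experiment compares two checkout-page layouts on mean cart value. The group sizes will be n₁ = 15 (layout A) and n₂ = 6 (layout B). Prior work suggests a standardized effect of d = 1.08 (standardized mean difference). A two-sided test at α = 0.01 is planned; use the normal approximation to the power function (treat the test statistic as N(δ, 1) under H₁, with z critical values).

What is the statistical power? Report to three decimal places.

Power ≈ 0.367

Noncentrality parameter: δ = d / √(1/n₁ + 1/n₂) = 1.08 / √(1/15 + 1/6) = 2.2358
Two-sided α = 0.01 → critical value z_{0.005} = 2.576.
Power = Φ(δ − 2.576) + Φ(−δ − 2.576) = Φ(-0.340) + Φ(-4.812) = 0.3669 + 0.0000 = 0.3669.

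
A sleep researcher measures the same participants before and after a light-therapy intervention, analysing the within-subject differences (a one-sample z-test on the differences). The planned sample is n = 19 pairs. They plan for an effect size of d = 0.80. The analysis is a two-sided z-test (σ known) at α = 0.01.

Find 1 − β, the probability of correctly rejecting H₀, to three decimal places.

Power ≈ 0.819

Noncentrality parameter: δ = d·√n = 0.80 × √19 = 3.4871
Critical value for a two-sided test at α = 0.01: z_{α/2} = 2.576.
Power = Φ(δ − 2.576) + Φ(−δ − 2.576) = Φ(0.911) + Φ(-6.063) = 0.8189 + 0.0000 = 0.8189.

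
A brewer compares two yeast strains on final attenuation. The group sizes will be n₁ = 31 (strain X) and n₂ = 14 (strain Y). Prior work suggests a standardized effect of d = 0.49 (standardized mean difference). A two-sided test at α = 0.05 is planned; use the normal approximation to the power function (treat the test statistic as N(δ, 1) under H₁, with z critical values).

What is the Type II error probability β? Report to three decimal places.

Noncentrality parameter: δ = d / √(1/n₁ + 1/n₂) = 0.49 / √(1/31 + 1/14) = 1.5217
Two-sided α = 0.05 → critical value z_{0.025} = 1.960.
Power = Φ(δ − 1.960) + Φ(−δ − 1.960) = Φ(-0.438) + Φ(-3.482) = 0.3306 + 0.0002 = 0.3309.
Type II error: β = 1 − power = 1 − 0.3309 = 0.6691.

β ≈ 0.669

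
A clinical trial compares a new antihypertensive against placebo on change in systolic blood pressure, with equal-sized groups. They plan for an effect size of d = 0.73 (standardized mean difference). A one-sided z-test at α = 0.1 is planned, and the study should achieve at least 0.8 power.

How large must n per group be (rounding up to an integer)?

n = 17 per group

For power 0.8 need Φ(δ − z_{0.1}) = 0.8, so δ = z_{0.1} + z_{0.20} = 1.282 + 0.842 = 2.123.
δ = d·√(n/2) ⇒ n = 2(δ/d)² = 2 × (2.123 / 0.73)² = 16.92.
Round up to the next whole unit.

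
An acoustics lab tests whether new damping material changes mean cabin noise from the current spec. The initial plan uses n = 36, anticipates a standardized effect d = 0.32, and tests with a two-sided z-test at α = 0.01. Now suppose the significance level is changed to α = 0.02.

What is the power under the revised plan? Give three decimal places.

δ = d·√n = 0.32 × √36 = 1.9200 (unchanged). New critical value: z_{0.01} = 2.326.
Revised power = Φ(δ − 2.326) + Φ(−δ − 2.326) = Φ(-0.406) + Φ(-4.246) = 0.3422 + 0.0000 = 0.3423.

Power ≈ 0.342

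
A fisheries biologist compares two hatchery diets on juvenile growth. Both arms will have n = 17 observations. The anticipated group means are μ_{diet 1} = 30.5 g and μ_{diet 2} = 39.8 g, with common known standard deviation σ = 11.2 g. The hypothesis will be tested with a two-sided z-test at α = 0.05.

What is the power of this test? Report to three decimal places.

Power ≈ 0.678

Standardized effect: d = |μ_{diet 1} − μ_{diet 2}| / σ = |30.5 − 39.8| / 11.2 = 0.8304
Noncentrality parameter: δ = d·√(n/2) = 0.8304 × √(17/2) = 2.4209
Critical value for a two-sided test at α = 0.05: z_{α/2} = 1.960.
Power = Φ(δ − 1.960) + Φ(−δ − 1.960) = Φ(0.461) + Φ(-4.381) = 0.6776 + 0.0000 = 0.6776.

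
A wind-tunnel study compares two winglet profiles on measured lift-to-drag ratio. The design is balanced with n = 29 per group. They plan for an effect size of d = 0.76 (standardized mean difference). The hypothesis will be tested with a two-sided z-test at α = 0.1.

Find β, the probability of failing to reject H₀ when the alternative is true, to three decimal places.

β ≈ 0.106

Noncentrality parameter: δ = d·√(n/2) = 0.76 × √(29/2) = 2.8940
Two-sided α = 0.1 → critical value z_{0.05} = 1.645.
Power = Φ(δ − 1.645) + Φ(−δ − 1.645) = Φ(1.249) + Φ(-4.539) = 0.8942 + 0.0000 = 0.8942.
Type II error: β = 1 − power = 1 − 0.8942 = 0.1058.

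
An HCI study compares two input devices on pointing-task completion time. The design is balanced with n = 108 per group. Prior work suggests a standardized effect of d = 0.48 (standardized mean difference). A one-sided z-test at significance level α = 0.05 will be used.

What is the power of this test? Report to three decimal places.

Noncentrality parameter: λ = d·√(n/2) = 0.48 × √(108/2) = 3.5273
Critical value for a one-sided test at α = 0.05: z_α = 1.645.
Power = Φ(λ − 1.645) = Φ(1.882) = 0.9701.

Power ≈ 0.970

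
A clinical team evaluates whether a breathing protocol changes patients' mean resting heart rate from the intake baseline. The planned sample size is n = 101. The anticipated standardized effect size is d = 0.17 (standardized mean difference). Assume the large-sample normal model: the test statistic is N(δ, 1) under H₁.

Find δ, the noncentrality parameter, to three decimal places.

δ ≈ 1.708

δ = d·√n = 0.17 × √101 = 1.7085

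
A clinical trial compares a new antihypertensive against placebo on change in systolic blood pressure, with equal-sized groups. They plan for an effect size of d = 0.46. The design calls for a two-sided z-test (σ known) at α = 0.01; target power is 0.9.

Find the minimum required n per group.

n = 141 per group

For power 0.9 need Φ(δ − z_{0.005}) = 0.9, so δ = z_{0.005} + z_{0.10} = 2.576 + 1.282 = 3.857.
(For δ > 0 the lower-tail rejection region contributes negligibly to power, so the one-term inversion is standard.)
δ = d·√(n/2) ⇒ n = 2(δ/d)² = 2 × (3.857 / 0.46)² = 140.64.
Round up to the next whole unit.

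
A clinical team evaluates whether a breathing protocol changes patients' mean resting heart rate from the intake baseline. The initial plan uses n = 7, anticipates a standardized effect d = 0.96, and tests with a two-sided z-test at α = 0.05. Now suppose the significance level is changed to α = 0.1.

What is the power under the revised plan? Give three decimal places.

δ = d·√n = 0.96 × √7 = 2.5399 (unchanged). New critical value: z_{0.05} = 1.645.
Revised power = Φ(δ − 1.645) + Φ(−δ − 1.645) = Φ(0.895) + Φ(-4.185) = 0.8146 + 0.0000 = 0.8146.

Power ≈ 0.815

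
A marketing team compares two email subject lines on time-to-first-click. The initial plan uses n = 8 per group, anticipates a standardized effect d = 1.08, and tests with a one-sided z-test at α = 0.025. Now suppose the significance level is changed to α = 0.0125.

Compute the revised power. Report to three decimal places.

δ = d·√(n/2) = 1.08 × √(8/2) = 2.1600 (unchanged). New critical value: z_{0.0125} = 2.241.
Revised power = Φ(δ − 2.241) = Φ(-0.081) = 0.4676.

Power ≈ 0.468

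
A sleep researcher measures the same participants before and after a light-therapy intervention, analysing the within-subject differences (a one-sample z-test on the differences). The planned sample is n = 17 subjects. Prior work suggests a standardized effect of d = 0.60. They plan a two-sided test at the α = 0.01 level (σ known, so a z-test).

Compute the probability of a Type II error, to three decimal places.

Noncentrality parameter: δ = d·√n = 0.60 × √17 = 2.4739
Critical value for a two-sided test at α = 0.01: z_{α/2} = 2.576.
Power = Φ(δ − 2.576) + Φ(−δ − 2.576) = Φ(-0.102) + Φ(-5.050) = 0.4594 + 0.0000 = 0.4594.
Type II error: β = 1 − power = 1 − 0.4594 = 0.5406.

β ≈ 0.541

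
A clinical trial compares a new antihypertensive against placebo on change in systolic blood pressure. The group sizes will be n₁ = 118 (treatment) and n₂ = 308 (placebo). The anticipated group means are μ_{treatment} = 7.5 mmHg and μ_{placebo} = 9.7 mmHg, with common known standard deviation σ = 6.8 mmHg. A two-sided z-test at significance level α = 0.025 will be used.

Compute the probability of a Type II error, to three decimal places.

β ≈ 0.228

Standardized effect: d = |μ_{treatment} − μ_{placebo}| / σ = |7.5 − 9.7| / 6.8 = 0.3235
Noncentrality parameter: δ = d / √(1/n₁ + 1/n₂) = 0.3235 / √(1/118 + 1/308) = 2.9883
Two-sided α = 0.025 → critical value z_{0.0125} = 2.241.
Power = Φ(δ − 2.241) + Φ(−δ − 2.241) = Φ(0.747) + Φ(-5.230) = 0.7724 + 0.0000 = 0.7724.
Type II error: β = 1 − power = 1 − 0.7724 = 0.2276.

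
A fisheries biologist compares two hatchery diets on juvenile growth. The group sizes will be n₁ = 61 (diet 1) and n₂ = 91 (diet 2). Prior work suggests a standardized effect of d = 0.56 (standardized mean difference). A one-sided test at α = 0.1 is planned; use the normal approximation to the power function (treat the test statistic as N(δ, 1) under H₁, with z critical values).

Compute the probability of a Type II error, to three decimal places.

β ≈ 0.018

Noncentrality parameter: δ = d / √(1/n₁ + 1/n₂) = 0.56 / √(1/61 + 1/91) = 3.3842
One-sided α = 0.1 → critical value z_{0.1} = 1.282.
Power = P(Z > 1.282 − δ) = Φ(2.103) = 0.9823.
Type II error: β = 1 − power = 1 − 0.9823 = 0.0177.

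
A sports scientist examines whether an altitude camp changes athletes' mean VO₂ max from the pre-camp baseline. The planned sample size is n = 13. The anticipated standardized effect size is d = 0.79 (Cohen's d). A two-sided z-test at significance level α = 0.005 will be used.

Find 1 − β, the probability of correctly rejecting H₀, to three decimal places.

Power ≈ 0.516

Noncentrality parameter: δ = d·√n = 0.79 × √13 = 2.8484
Critical value for a two-sided test at α = 0.005: z_{α/2} = 2.807.
Power = Φ(δ − 2.807) + Φ(−δ − 2.807) = Φ(0.041) + Φ(-5.655) = 0.5165 + 0.0000 = 0.5165.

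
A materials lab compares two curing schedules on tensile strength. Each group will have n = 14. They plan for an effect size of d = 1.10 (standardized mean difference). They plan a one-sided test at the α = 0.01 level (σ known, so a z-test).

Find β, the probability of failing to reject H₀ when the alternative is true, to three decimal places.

β ≈ 0.280

Noncentrality parameter: λ = d·√(n/2) = 1.10 × √(14/2) = 2.9103
Critical value for a one-sided test at α = 0.01: z_α = 2.326.
Power = P(Z > 2.326 − λ) = Φ(0.584) = 0.7204.
Type II error: β = 1 − power = 1 − 0.7204 = 0.2796.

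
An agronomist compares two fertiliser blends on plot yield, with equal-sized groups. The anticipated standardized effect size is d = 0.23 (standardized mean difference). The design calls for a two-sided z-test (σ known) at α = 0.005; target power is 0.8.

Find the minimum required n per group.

For power 0.8 need Φ(δ − z_{0.0025}) = 0.8, so δ = z_{0.0025} + z_{0.20} = 2.807 + 0.842 = 3.649.
(Ignoring the negligible lower-tail rejection probability gives the usual closed-form inversion.)
δ = d·√(n/2) ⇒ n = 2(δ/d)² = 2 × (3.649 / 0.23)² = 503.32.
Round up to the next whole unit.

n = 504 per group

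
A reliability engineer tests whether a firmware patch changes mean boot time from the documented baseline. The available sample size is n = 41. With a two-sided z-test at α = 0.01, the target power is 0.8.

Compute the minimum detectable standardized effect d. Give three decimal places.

Need Φ(δ − 2.576) = 0.8, so δ = 2.576 + 0.842 = 3.417.
(The second rejection-region term Φ(−δ − z_{α/2}) is negligible and dropped.)
δ = d·√n ⇒ d = δ/√n = 3.417/√41 = 0.5337.

d ≈ 0.534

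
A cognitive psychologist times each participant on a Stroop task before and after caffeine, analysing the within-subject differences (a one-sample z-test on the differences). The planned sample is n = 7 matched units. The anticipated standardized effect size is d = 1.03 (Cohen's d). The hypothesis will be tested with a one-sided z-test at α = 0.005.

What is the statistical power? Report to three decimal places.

Power ≈ 0.559

Noncentrality parameter: δ = d·√n = 1.03 × √7 = 2.7251
Critical value for a one-sided test at α = 0.005: z_α = 2.576.
Power = P(Z > 2.576 − δ) = Φ(0.149) = 0.5593.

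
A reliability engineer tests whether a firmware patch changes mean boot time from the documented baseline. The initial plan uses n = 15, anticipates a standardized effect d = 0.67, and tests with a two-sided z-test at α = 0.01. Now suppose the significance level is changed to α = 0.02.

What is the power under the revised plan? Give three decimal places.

δ = d·√n = 0.67 × √15 = 2.5949 (unchanged). New critical value: z_{0.01} = 2.326.
Revised power = Φ(δ − 2.326) + Φ(−δ − 2.326) = Φ(0.269) + Φ(-4.921) = 0.6059 + 0.0000 = 0.6059.

Power ≈ 0.606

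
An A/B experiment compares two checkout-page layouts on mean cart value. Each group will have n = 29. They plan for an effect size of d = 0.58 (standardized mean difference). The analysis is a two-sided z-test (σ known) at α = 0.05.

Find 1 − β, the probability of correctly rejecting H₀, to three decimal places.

Noncentrality parameter: δ = d·√(n/2) = 0.58 × √(29/2) = 2.2086
Critical value for a two-sided test at α = 0.05: z_{α/2} = 1.960.
Power = Φ(δ − 1.960) + Φ(−δ − 1.960) = Φ(0.249) + Φ(-4.169) = 0.5982 + 0.0000 = 0.5982.

Power ≈ 0.598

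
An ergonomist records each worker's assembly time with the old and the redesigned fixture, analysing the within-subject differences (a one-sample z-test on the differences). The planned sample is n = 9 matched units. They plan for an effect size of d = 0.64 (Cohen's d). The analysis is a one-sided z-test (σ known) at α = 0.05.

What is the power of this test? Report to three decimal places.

Power ≈ 0.608

Noncentrality parameter: δ = d·√n = 0.64 × √9 = 1.9200
Critical value for a one-sided test at α = 0.05: z_α = 1.645.
Power = Φ(δ − 1.645) = Φ(0.275) = 0.6084.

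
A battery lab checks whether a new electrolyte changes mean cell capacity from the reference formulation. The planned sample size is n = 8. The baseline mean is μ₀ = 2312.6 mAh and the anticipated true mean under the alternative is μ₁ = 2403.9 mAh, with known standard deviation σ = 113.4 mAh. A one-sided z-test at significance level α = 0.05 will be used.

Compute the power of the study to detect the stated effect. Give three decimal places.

Power ≈ 0.736

Standardized effect: d = |μ₁ − μ₀| / σ = |2403.9 − 2312.6| / 113.4 = 0.8051
Noncentrality parameter: δ = d·√n = 0.8051 × √8 = 2.2772
One-sided α = 0.05 → critical value z_{0.05} = 1.645.
Power = P(Z > 1.645 − δ) = Φ(0.632) = 0.7364.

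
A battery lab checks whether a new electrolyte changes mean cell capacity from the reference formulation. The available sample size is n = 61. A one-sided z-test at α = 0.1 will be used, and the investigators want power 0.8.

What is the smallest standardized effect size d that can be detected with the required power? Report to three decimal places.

d ≈ 0.272

Required noncentrality: δ = z_{0.1} + z_{0.20} = 1.282 + 0.842 = 2.123.
δ = d·√n ⇒ d = δ/√n = 2.123/√61 = 0.2718.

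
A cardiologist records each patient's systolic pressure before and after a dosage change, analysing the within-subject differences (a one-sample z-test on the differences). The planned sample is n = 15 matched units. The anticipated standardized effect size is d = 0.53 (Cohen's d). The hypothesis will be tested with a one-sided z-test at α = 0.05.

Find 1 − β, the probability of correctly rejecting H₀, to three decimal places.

Power ≈ 0.658

Noncentrality parameter: δ = d·√n = 0.53 × √15 = 2.0527
Critical value for a one-sided test at α = 0.05: z_α = 1.645.
Power = Φ(δ − 1.645) = Φ(0.408) = 0.6583.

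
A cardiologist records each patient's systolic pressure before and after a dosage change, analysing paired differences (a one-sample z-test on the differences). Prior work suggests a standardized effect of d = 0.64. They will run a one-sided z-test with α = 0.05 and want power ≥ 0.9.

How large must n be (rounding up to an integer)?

n = 21

Set Φ(δ − 1.645) = 0.9; then δ − 1.645 = Φ⁻¹(0.9) = 1.282, giving δ = 2.926.
δ = d·√n ⇒ n = (δ/d)² = (2.926 / 0.64)² = 20.91.
Round up to the next whole unit.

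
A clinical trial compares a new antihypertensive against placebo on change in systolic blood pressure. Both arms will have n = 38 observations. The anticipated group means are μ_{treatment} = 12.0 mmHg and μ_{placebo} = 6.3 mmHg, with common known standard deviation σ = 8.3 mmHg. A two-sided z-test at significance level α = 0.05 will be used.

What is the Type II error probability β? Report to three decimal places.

Standardized effect: d = |μ_{treatment} − μ_{placebo}| / σ = |12.0 − 6.3| / 8.3 = 0.6867
Noncentrality parameter: δ = d·√(n/2) = 0.6867 × √(38/2) = 2.9935
Two-sided α = 0.05 → critical value z_{0.025} = 1.960.
Power = Φ(δ − 1.960) + Φ(−δ − 1.960) = Φ(1.033) + Φ(-4.953) = 0.8493 + 0.0000 = 0.8493.
Type II error: β = 1 − power = 1 − 0.8493 = 0.1507.

β ≈ 0.151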